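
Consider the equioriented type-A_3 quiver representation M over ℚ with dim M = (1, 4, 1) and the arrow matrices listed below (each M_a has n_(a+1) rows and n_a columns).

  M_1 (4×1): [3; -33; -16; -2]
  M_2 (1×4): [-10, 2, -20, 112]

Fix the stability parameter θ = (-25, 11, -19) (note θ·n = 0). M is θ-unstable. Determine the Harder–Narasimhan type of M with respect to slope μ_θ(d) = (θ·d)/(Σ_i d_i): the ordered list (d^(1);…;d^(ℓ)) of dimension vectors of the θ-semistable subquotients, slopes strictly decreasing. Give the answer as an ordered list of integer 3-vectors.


Interval decomposition of M: I[1,2], I[2,2]^2, I[2,3].
HN type (ℓ=3): μ^(1)=11; μ^(2)=-4; μ^(3)=-25

((0, 3, 0); (0, 1, 1); (1, 0, 0))


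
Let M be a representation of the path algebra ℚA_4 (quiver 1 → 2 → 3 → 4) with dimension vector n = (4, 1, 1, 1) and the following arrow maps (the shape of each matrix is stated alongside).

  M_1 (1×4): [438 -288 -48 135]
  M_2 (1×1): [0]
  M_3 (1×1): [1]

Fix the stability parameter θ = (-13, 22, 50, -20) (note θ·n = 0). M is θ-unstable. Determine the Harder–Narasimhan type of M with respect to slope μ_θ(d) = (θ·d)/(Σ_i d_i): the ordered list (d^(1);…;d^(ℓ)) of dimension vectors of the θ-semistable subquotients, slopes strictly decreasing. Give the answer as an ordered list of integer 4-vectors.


Via rank(M_{q-1}∘⋯∘M_p): M ≅ I[1,1]^3, I[1,2], I[3,4].
μ_θ-semistable layers: μ^(1)=22; μ^(2)=15; μ^(3)=-13

((0, 1, 0, 0); (0, 0, 1, 1); (4, 0, 0, 0))


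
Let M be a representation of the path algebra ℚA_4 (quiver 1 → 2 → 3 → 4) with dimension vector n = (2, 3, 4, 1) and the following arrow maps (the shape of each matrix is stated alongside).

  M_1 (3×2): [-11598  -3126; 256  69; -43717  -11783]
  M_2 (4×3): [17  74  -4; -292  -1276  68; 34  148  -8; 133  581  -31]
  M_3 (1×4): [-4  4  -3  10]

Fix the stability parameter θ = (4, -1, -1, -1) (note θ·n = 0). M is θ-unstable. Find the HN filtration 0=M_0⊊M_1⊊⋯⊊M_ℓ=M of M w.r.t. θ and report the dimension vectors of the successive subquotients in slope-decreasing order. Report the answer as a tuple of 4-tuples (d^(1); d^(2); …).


Barcode: M ≅ I[1,2], I[1,4], I[2,3], I[3,3]^2. HN layers by μ_θ (3 steps, strictly decreasing):
  μ^(1)=3/2; μ^(2)=1/4; μ^(3)=-1

((1, 1, 0, 0); (1, 1, 1, 1); (0, 1, 3, 0))


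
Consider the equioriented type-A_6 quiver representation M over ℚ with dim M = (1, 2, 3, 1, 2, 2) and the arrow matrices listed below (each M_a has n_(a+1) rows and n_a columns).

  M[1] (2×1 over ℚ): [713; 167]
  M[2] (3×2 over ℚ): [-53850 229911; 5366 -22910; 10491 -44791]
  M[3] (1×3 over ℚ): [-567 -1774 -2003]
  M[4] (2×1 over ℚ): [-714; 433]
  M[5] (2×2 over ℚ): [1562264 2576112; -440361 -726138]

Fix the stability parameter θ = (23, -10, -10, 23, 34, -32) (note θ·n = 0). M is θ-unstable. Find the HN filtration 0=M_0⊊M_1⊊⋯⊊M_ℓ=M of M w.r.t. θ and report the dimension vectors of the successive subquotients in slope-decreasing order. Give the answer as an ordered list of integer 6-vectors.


Barcode: M ≅ I[1,5], I[2,3], I[3,3], I[5,6], I[6,6]. HN layers by μ_θ (5 steps, strictly decreasing):
  μ^(1)=34; μ^(2)=23; μ^(3)=1; μ^(4)=-10; μ^(5)=-32

((0, 0, 0, 0, 1, 0); (0, 0, 0, 1, 0, 0); (1, 1, 1, 0, 1, 1); (0, 1, 2, 0, 0, 0); (0, 0, 0, 0, 0, 1))


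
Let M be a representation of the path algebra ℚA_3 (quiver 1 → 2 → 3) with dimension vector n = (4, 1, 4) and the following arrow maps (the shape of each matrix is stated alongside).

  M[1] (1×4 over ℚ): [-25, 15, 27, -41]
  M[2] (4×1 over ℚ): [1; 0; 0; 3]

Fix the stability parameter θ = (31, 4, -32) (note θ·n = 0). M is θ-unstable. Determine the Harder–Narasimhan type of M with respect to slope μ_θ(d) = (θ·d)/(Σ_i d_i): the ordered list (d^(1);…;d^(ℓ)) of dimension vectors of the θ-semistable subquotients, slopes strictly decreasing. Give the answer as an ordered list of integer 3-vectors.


Via rank(M_{q-1}∘⋯∘M_p): M ≅ I[1,1]^3, I[1,3], I[3,3]^3.
μ_θ-semistable layers: μ^(1)=31; μ^(2)=1; μ^(3)=-32

((3, 0, 0); (1, 1, 1); (0, 0, 3))


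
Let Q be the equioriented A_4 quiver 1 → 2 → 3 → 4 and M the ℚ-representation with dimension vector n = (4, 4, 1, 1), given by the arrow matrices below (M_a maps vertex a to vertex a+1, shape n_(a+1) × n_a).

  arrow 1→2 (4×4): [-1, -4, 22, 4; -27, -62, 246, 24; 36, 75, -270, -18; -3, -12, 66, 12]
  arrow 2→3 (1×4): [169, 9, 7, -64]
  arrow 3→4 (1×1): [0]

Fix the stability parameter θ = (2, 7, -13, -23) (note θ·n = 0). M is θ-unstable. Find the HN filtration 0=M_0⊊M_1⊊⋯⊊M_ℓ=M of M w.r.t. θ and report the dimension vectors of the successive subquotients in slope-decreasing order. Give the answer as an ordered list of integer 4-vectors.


Barcode: M ≅ I[1,1]^2, I[1,2], I[1,3], I[2,2]^2, I[4,4]. HN layers by μ_θ (4 steps, strictly decreasing):
  μ^(1)=7; μ^(2)=2; μ^(3)=-4/3; μ^(4)=-23

((0, 3, 0, 0); (3, 0, 0, 0); (1, 1, 1, 0); (0, 0, 0, 1))


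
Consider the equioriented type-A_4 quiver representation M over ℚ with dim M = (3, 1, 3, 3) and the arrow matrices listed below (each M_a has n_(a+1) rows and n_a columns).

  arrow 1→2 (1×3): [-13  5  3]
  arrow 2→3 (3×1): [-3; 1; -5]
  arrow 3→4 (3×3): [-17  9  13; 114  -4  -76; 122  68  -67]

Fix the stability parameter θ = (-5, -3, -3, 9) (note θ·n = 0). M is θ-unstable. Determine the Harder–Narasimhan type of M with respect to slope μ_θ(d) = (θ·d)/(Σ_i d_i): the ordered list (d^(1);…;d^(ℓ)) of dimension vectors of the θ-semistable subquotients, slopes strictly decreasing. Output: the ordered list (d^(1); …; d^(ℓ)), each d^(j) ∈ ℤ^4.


Interval decomposition of M: I[1,1]^2, I[1,4], I[3,4]^2.
HN type (ℓ=3): μ^(1)=9; μ^(2)=-3; μ^(3)=-5

((0, 0, 0, 3); (0, 1, 3, 0); (3, 0, 0, 0))


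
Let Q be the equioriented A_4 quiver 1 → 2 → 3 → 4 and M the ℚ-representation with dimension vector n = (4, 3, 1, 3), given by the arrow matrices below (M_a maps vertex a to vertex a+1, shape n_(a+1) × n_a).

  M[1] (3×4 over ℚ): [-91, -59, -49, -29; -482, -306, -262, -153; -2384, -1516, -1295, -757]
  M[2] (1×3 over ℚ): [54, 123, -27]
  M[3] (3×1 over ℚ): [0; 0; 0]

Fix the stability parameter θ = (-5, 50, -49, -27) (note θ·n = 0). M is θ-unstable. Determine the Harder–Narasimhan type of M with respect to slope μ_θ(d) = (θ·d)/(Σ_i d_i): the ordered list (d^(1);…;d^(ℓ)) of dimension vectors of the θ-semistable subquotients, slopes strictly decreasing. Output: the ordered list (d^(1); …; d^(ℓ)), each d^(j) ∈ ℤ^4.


Via rank(M_{q-1}∘⋯∘M_p): M ≅ I[1,1], I[1,2]^2, I[1,3], I[4,4]^3.
μ_θ-semistable layers: μ^(1)=50; μ^(2)=1/2; μ^(3)=-5; μ^(4)=-27

((0, 2, 0, 0); (0, 1, 1, 0); (4, 0, 0, 0); (0, 0, 0, 3))


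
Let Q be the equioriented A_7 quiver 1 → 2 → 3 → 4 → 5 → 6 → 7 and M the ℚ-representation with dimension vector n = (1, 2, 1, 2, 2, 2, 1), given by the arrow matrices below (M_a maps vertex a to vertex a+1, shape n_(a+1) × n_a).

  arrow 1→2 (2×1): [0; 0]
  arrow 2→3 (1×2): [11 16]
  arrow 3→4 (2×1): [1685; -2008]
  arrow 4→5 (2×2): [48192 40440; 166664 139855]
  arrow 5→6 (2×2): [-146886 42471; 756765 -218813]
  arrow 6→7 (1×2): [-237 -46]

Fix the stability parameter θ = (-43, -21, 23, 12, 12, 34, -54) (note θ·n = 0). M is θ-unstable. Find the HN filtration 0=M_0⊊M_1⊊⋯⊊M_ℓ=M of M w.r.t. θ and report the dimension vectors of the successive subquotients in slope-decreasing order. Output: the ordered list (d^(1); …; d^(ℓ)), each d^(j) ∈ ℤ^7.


Barcode: M ≅ I[1,1], I[2,2], I[2,4], I[4,7], I[5,6]. HN layers by μ_θ (6 steps, strictly decreasing):
  μ^(1)=34; μ^(2)=35/2; μ^(3)=12; μ^(4)=1; μ^(5)=-21; μ^(6)=-43

((0, 0, 0, 0, 0, 1, 0); (0, 0, 1, 1, 0, 0, 0); (0, 0, 0, 0, 1, 0, 0); (0, 0, 0, 1, 1, 1, 1); (0, 2, 0, 0, 0, 0, 0); (1, 0, 0, 0, 0, 0, 0))


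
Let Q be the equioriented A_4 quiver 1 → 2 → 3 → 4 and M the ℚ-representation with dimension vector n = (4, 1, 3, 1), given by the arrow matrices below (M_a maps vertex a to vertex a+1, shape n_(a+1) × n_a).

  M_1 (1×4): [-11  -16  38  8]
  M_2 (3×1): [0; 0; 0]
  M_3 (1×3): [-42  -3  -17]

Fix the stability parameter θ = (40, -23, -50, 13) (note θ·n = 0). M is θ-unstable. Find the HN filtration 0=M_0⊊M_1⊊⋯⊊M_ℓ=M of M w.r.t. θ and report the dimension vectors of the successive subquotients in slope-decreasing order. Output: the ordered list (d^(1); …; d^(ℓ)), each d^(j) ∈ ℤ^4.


Interval decomposition of M: I[1,1]^3, I[1,2], I[3,3]^2, I[3,4].
HN type (ℓ=4): μ^(1)=40; μ^(2)=13; μ^(3)=17/2; μ^(4)=-50

((3, 0, 0, 0); (0, 0, 0, 1); (1, 1, 0, 0); (0, 0, 3, 0))


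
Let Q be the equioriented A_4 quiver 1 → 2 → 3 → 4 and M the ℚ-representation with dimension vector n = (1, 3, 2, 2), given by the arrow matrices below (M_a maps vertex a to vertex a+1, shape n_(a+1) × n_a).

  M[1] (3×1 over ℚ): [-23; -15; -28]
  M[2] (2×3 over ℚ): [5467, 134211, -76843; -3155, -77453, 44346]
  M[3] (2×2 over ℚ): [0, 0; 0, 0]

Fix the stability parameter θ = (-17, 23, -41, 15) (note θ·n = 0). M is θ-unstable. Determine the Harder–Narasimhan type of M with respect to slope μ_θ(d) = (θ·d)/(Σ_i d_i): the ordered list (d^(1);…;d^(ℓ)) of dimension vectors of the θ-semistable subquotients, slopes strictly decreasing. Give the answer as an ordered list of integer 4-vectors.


Barcode: M ≅ I[1,3], I[2,2], I[2,3], I[4,4]^2. HN layers by μ_θ (4 steps, strictly decreasing):
  μ^(1)=23; μ^(2)=15; μ^(3)=-9; μ^(4)=-17

((0, 1, 0, 0); (0, 0, 0, 2); (0, 2, 2, 0); (1, 0, 0, 0))


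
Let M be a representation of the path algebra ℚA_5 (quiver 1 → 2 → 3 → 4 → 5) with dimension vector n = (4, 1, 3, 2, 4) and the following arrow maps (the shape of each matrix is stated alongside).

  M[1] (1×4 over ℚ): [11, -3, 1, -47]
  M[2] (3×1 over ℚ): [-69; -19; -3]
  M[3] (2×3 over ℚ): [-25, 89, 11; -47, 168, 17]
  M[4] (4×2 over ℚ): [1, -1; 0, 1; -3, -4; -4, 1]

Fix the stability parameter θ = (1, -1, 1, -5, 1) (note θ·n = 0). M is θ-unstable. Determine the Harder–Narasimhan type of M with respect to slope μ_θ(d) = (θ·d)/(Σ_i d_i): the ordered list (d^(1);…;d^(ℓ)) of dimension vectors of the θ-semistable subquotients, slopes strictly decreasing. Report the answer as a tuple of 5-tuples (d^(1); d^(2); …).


Barcode: M ≅ I[1,1]^3, I[1,5], I[3,3], I[3,5], I[5,5]^2. HN layers by μ_θ (3 steps, strictly decreasing):
  μ^(1)=1; μ^(2)=-1; μ^(3)=-2

((3, 0, 1, 0, 4); (1, 1, 1, 1, 0); (0, 0, 1, 1, 0))


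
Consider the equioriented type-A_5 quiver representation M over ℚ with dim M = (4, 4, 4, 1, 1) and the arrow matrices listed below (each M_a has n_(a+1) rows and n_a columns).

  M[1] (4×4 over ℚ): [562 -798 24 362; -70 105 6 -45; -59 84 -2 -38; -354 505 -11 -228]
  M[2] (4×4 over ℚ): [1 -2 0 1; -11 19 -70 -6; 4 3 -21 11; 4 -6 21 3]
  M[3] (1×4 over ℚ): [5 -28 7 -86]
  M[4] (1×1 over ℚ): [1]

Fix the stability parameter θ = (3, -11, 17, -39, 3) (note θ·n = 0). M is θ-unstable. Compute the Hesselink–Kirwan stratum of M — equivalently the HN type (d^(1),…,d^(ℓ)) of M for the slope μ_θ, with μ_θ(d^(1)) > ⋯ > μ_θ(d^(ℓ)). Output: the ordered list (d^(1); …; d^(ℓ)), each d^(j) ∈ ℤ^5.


Via rank(M_{q-1}∘⋯∘M_p): M ≅ I[1,3]^3, I[1,5].
μ_θ-semistable layers: μ^(1)=17; μ^(2)=3; μ^(3)=-4; μ^(4)=-15/2

((0, 0, 3, 0, 0); (0, 0, 0, 0, 1); (3, 3, 0, 0, 0); (1, 1, 1, 1, 0))


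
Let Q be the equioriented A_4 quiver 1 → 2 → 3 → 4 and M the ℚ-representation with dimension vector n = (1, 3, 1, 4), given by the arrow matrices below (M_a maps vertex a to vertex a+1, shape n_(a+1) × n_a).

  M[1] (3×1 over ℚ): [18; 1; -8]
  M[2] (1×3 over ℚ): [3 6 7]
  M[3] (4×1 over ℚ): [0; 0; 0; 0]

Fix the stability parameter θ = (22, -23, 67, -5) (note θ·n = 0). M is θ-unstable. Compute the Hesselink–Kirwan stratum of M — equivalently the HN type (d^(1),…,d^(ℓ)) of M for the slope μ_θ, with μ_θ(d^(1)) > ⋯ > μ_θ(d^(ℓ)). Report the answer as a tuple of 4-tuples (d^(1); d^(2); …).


Via rank(M_{q-1}∘⋯∘M_p): M ≅ I[1,3], I[2,2]^2, I[4,4]^4.
μ_θ-semistable layers: μ^(1)=67; μ^(2)=-1/2; μ^(3)=-5; μ^(4)=-23

((0, 0, 1, 0); (1, 1, 0, 0); (0, 0, 0, 4); (0, 2, 0, 0))


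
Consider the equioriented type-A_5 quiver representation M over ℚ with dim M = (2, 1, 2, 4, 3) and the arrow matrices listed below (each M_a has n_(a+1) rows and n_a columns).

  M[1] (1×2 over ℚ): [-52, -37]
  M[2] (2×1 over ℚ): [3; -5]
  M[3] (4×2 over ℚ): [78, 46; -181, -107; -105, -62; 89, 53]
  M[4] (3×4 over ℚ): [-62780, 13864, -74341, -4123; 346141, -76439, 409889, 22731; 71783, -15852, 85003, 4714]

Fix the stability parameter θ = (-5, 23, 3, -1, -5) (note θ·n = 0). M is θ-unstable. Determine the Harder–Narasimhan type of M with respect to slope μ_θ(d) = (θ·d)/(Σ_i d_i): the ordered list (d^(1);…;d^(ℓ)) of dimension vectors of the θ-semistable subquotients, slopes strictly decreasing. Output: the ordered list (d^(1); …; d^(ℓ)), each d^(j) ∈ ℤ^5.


Via rank(M_{q-1}∘⋯∘M_p): M ≅ I[1,1], I[1,5], I[3,5], I[4,4], I[4,5].
μ_θ-semistable layers: μ^(1)=5; μ^(2)=-1; μ^(3)=-3; μ^(4)=-5

((0, 1, 1, 1, 1); (0, 0, 1, 2, 1); (0, 0, 0, 1, 1); (2, 0, 0, 0, 0))


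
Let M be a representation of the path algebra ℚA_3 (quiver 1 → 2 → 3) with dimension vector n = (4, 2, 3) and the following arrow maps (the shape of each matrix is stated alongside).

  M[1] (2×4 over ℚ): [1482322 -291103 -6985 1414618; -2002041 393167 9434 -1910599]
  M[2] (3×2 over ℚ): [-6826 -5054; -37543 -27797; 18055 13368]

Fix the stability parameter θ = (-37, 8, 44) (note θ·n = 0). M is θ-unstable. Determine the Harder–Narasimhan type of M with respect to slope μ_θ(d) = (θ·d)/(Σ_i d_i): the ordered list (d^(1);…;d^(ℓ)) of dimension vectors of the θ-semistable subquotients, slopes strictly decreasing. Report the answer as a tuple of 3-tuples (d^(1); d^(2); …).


Via rank(M_{q-1}∘⋯∘M_p): M ≅ I[1,1]^2, I[1,3]^2, I[3,3].
μ_θ-semistable layers: μ^(1)=44; μ^(2)=8; μ^(3)=-37

((0, 0, 3); (0, 2, 0); (4, 0, 0))


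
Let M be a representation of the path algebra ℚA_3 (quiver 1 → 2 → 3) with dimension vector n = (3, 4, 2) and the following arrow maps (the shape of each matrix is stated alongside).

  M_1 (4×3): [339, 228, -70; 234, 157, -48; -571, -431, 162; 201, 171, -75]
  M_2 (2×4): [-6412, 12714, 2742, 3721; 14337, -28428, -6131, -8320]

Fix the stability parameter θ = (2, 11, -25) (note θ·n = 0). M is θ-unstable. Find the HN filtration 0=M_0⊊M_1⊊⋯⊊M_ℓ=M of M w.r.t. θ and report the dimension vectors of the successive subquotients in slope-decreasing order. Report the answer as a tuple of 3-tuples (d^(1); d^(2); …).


Interval decomposition of M: I[1,2], I[1,3]^2, I[2,2].
HN type (ℓ=3): μ^(1)=11; μ^(2)=2; μ^(3)=-4

((0, 2, 0); (1, 0, 0); (2, 2, 2))


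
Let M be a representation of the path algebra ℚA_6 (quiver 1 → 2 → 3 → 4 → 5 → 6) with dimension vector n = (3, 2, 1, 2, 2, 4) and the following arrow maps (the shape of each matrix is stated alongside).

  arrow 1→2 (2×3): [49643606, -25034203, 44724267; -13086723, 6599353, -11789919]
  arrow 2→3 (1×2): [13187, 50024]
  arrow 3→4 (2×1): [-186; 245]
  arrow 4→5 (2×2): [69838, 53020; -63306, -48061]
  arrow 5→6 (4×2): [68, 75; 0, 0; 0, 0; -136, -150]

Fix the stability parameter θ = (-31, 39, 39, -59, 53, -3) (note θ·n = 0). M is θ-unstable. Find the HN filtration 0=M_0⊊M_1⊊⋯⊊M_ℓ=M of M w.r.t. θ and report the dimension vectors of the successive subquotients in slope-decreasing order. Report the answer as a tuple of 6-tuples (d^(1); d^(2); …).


Barcode: M ≅ I[1,1], I[1,2], I[1,6], I[4,5], I[6,6]^3. HN layers by μ_θ (7 steps, strictly decreasing):
  μ^(1)=53; μ^(2)=39; μ^(3)=25; μ^(4)=19/3; μ^(5)=-3; μ^(6)=-31; μ^(7)=-59

((0, 0, 0, 0, 1, 0); (0, 1, 0, 0, 0, 0); (0, 0, 0, 0, 1, 1); (0, 1, 1, 1, 0, 0); (0, 0, 0, 0, 0, 3); (3, 0, 0, 0, 0, 0); (0, 0, 0, 1, 0, 0))


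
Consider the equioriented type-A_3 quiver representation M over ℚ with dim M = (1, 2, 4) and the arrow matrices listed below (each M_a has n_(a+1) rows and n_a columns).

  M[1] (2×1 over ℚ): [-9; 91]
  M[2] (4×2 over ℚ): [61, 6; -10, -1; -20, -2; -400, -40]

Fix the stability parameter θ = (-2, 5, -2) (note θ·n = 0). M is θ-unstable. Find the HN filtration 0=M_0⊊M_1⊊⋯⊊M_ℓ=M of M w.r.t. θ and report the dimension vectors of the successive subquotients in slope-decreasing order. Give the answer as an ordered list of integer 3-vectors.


Via rank(M_{q-1}∘⋯∘M_p): M ≅ I[1,3], I[2,3], I[3,3]^2.
μ_θ-semistable layers: μ^(1)=3/2; μ^(2)=-2

((0, 2, 2); (1, 0, 2))


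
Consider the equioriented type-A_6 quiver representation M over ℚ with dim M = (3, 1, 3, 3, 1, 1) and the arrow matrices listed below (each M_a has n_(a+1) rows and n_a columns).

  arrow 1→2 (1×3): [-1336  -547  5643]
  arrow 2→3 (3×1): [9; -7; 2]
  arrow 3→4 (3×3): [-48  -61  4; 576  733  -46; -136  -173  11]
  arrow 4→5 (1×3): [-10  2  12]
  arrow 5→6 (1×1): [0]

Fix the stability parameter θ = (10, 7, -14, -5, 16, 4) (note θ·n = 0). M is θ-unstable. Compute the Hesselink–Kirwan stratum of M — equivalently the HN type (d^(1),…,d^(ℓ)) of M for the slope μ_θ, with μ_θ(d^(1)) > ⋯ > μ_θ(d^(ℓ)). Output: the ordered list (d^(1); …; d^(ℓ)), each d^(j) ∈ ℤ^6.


Barcode: M ≅ I[1,1]^2, I[1,4], I[3,3], I[3,4], I[4,5], I[6,6]. HN layers by μ_θ (6 steps, strictly decreasing):
  μ^(1)=16; μ^(2)=10; μ^(3)=4; μ^(4)=-1/2; μ^(5)=-5; μ^(6)=-14

((0, 0, 0, 0, 1, 0); (2, 0, 0, 0, 0, 0); (0, 0, 0, 0, 0, 1); (1, 1, 1, 1, 0, 0); (0, 0, 0, 2, 0, 0); (0, 0, 2, 0, 0, 0))


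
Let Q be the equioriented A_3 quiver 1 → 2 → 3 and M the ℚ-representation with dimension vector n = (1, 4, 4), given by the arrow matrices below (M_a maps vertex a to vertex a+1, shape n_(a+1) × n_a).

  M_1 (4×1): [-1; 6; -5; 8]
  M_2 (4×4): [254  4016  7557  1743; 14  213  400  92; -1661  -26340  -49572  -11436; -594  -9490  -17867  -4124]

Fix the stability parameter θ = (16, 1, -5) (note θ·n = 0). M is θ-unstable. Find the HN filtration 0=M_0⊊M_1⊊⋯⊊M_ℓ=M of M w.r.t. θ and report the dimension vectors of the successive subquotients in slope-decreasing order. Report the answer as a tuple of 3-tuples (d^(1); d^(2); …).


Via rank(M_{q-1}∘⋯∘M_p): M ≅ I[1,3], I[2,3]^3.
μ_θ-semistable layers: μ^(1)=4; μ^(2)=-2

((1, 1, 1); (0, 3, 3))


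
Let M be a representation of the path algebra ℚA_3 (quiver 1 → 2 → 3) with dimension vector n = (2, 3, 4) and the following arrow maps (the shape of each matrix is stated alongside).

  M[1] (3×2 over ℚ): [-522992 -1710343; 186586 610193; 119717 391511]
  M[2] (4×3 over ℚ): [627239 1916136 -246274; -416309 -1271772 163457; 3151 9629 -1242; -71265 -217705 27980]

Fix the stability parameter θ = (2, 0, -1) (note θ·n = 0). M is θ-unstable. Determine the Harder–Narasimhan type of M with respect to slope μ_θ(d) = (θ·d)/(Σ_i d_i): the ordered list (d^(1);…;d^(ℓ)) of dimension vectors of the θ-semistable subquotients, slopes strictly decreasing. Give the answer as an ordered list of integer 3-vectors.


Interval decomposition of M: I[1,3]^2, I[2,3], I[3,3].
HN type (ℓ=3): μ^(1)=1/3; μ^(2)=-1/2; μ^(3)=-1

((2, 2, 2); (0, 1, 1); (0, 0, 1))


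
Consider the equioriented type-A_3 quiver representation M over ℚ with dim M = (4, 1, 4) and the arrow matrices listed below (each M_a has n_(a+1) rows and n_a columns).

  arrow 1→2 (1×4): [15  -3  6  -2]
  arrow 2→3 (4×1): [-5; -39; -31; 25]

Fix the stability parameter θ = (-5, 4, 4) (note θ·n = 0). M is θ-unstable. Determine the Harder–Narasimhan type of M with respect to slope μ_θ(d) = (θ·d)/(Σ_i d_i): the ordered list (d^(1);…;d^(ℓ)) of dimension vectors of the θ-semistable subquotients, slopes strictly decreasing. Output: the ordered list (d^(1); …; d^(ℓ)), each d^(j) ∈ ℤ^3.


Interval decomposition of M: I[1,1]^3, I[1,3], I[3,3]^3.
HN type (ℓ=2): μ^(1)=4; μ^(2)=-5

((0, 1, 4); (4, 0, 0))


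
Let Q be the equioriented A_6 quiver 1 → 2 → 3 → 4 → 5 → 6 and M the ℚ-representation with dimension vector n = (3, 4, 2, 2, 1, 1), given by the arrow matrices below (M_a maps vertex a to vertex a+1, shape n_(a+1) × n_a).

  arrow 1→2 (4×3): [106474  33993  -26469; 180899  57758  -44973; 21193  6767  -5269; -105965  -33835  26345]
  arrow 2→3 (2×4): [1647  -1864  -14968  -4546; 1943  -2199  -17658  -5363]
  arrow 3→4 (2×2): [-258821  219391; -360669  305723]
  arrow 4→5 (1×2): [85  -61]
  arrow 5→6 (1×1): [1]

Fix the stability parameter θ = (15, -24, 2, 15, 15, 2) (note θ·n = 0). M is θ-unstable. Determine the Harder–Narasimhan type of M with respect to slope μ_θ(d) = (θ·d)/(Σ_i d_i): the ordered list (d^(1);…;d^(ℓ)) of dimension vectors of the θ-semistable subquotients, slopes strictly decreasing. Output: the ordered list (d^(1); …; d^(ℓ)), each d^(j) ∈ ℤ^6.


Via rank(M_{q-1}∘⋯∘M_p): M ≅ I[1,2], I[1,4], I[1,6], I[2,2].
μ_θ-semistable layers: μ^(1)=15; μ^(2)=32/3; μ^(3)=2; μ^(4)=-9/2; μ^(5)=-24

((0, 0, 0, 1, 0, 0); (0, 0, 0, 1, 1, 1); (0, 0, 2, 0, 0, 0); (3, 3, 0, 0, 0, 0); (0, 1, 0, 0, 0, 0))


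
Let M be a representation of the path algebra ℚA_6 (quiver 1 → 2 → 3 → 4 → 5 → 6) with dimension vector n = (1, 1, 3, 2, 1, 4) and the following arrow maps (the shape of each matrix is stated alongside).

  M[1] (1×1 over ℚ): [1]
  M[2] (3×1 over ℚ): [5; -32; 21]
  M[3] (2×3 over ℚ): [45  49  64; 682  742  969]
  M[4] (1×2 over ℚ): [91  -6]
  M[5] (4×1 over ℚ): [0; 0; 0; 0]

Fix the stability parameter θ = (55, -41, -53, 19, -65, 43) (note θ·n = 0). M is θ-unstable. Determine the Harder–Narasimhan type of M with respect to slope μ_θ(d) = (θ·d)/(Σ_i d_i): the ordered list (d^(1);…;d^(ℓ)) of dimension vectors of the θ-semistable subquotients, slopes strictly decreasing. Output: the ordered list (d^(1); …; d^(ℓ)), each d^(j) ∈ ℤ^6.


Barcode: M ≅ I[1,5], I[3,3], I[3,4], I[6,6]^4. HN layers by μ_θ (4 steps, strictly decreasing):
  μ^(1)=43; μ^(2)=19; μ^(3)=-17; μ^(4)=-53

((0, 0, 0, 0, 0, 4); (0, 0, 0, 1, 0, 0); (1, 1, 1, 1, 1, 0); (0, 0, 2, 0, 0, 0))


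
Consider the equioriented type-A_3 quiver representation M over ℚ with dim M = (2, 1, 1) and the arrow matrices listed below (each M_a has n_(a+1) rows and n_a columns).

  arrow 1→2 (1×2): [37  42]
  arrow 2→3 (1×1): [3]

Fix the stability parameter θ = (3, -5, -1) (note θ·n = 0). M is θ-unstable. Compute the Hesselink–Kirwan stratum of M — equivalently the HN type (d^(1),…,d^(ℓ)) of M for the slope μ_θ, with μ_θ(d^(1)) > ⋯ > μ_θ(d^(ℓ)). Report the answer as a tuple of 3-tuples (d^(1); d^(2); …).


Via rank(M_{q-1}∘⋯∘M_p): M ≅ I[1,1], I[1,3].
μ_θ-semistable layers: μ^(1)=3; μ^(2)=-1

((1, 0, 0); (1, 1, 1))


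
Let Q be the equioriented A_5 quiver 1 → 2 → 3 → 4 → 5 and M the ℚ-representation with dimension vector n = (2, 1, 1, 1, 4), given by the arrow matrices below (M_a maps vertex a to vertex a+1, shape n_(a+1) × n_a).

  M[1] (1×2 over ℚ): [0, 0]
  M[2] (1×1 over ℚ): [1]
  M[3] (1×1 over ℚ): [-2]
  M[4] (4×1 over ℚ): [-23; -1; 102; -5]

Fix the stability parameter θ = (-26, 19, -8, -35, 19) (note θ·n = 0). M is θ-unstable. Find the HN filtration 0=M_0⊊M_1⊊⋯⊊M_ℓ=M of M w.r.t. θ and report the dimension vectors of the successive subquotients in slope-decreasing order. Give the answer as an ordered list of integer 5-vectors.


Via rank(M_{q-1}∘⋯∘M_p): M ≅ I[1,1]^2, I[2,5], I[5,5]^3.
μ_θ-semistable layers: μ^(1)=19; μ^(2)=-8; μ^(3)=-26

((0, 0, 0, 0, 4); (0, 1, 1, 1, 0); (2, 0, 0, 0, 0))


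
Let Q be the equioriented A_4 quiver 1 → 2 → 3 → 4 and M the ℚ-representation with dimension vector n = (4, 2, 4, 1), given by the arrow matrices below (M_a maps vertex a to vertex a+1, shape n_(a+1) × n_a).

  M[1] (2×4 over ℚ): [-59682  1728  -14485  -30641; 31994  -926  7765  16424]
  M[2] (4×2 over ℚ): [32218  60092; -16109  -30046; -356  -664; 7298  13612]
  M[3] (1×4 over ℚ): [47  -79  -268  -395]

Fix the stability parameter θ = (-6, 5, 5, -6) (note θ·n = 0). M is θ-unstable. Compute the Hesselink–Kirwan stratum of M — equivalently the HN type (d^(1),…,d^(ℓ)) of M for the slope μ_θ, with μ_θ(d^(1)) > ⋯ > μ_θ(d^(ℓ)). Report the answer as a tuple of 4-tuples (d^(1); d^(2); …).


Via rank(M_{q-1}∘⋯∘M_p): M ≅ I[1,1]^2, I[1,2], I[1,4], I[3,3]^3.
μ_θ-semistable layers: μ^(1)=5; μ^(2)=4/3; μ^(3)=-6

((0, 1, 3, 0); (0, 1, 1, 1); (4, 0, 0, 0))


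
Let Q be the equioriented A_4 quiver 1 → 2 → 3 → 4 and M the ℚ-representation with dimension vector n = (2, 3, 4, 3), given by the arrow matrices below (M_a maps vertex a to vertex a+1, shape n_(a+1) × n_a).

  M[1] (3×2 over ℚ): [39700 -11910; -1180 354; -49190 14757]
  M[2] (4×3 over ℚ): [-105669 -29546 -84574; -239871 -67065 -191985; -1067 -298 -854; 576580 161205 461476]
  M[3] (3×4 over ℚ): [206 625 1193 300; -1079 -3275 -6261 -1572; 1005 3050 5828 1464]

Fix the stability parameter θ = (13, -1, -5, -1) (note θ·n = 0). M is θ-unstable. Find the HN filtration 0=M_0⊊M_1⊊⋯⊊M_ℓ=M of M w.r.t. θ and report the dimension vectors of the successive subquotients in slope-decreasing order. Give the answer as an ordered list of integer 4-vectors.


Interval decomposition of M: I[1,1], I[1,4], I[2,3], I[2,4], I[3,3], I[4,4].
HN type (ℓ=5): μ^(1)=13; μ^(2)=3/2; μ^(3)=-1; μ^(4)=-3; μ^(5)=-5

((1, 0, 0, 0); (1, 1, 1, 1); (0, 0, 0, 2); (0, 2, 2, 0); (0, 0, 1, 0))


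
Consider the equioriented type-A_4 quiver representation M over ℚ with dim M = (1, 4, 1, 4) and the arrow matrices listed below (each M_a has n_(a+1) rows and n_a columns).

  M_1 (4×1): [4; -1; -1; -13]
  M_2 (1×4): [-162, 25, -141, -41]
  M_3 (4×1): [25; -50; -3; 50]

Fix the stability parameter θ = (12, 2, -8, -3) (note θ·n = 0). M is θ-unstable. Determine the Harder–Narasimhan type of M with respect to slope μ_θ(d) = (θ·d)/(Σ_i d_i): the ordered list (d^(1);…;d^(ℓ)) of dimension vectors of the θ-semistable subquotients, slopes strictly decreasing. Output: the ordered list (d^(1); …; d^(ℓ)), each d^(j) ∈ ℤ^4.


Via rank(M_{q-1}∘⋯∘M_p): M ≅ I[1,4], I[2,2]^3, I[4,4]^3.
μ_θ-semistable layers: μ^(1)=2; μ^(2)=3/4; μ^(3)=-3

((0, 3, 0, 0); (1, 1, 1, 1); (0, 0, 0, 3))


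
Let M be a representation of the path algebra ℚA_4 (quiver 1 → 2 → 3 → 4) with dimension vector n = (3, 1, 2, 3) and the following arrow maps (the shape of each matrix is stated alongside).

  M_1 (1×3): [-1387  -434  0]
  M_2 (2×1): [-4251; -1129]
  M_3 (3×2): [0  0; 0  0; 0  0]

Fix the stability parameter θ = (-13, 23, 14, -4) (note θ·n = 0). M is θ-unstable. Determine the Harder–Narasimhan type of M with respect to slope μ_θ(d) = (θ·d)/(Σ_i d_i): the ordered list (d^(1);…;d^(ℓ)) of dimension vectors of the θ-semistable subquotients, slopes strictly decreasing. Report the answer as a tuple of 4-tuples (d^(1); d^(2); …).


Interval decomposition of M: I[1,1]^2, I[1,3], I[3,3], I[4,4]^3.
HN type (ℓ=4): μ^(1)=37/2; μ^(2)=14; μ^(3)=-4; μ^(4)=-13

((0, 1, 1, 0); (0, 0, 1, 0); (0, 0, 0, 3); (3, 0, 0, 0))


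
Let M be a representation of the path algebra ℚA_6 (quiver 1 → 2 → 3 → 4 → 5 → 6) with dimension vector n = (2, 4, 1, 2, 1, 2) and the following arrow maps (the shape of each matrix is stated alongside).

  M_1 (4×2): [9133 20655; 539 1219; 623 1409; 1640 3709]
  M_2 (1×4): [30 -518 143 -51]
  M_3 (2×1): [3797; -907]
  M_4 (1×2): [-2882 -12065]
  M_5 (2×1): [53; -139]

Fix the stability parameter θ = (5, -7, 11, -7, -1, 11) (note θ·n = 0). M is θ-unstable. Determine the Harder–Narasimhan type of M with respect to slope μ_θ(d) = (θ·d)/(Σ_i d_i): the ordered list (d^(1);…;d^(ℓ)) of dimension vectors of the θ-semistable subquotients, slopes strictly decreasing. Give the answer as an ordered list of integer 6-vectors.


Barcode: M ≅ I[1,2], I[1,6], I[2,2]^2, I[4,4], I[6,6]. HN layers by μ_θ (4 steps, strictly decreasing):
  μ^(1)=11; μ^(2)=1; μ^(3)=-1; μ^(4)=-7

((0, 0, 0, 0, 0, 2); (0, 0, 1, 1, 1, 0); (2, 2, 0, 0, 0, 0); (0, 2, 0, 1, 0, 0))


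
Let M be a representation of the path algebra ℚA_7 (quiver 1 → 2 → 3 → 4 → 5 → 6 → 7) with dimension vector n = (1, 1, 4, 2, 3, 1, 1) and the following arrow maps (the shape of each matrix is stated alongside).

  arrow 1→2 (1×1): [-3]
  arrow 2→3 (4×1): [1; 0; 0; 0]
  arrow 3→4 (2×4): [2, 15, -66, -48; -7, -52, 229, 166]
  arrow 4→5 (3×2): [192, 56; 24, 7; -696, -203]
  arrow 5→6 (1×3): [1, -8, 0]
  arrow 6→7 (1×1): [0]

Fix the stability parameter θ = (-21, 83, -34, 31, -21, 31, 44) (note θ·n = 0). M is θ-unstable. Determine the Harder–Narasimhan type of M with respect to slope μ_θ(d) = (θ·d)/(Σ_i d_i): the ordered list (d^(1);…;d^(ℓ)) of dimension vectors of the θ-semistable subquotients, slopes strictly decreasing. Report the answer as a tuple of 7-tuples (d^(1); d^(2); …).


Barcode: M ≅ I[1,5], I[3,3]^2, I[3,4], I[5,5], I[5,6], I[7,7]. HN layers by μ_θ (5 steps, strictly decreasing):
  μ^(1)=44; μ^(2)=31; μ^(3)=59/4; μ^(4)=-21; μ^(5)=-34

((0, 0, 0, 0, 0, 0, 1); (0, 0, 0, 1, 0, 1, 0); (0, 1, 1, 1, 1, 0, 0); (1, 0, 0, 0, 2, 0, 0); (0, 0, 3, 0, 0, 0, 0))


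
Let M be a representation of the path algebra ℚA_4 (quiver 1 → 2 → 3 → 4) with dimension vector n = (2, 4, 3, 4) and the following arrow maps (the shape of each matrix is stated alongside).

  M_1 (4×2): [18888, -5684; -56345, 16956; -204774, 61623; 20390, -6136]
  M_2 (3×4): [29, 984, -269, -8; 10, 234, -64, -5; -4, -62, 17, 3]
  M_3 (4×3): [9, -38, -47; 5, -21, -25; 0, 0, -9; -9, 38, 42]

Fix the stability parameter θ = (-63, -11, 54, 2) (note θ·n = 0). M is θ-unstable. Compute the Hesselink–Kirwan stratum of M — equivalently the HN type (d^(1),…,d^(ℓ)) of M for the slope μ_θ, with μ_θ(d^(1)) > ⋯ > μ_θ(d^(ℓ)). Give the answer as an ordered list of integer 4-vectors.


Via rank(M_{q-1}∘⋯∘M_p): M ≅ I[1,4]^2, I[2,2], I[2,4], I[4,4].
μ_θ-semistable layers: μ^(1)=28; μ^(2)=2; μ^(3)=-11; μ^(4)=-63

((0, 0, 3, 3); (0, 0, 0, 1); (0, 4, 0, 0); (2, 0, 0, 0))


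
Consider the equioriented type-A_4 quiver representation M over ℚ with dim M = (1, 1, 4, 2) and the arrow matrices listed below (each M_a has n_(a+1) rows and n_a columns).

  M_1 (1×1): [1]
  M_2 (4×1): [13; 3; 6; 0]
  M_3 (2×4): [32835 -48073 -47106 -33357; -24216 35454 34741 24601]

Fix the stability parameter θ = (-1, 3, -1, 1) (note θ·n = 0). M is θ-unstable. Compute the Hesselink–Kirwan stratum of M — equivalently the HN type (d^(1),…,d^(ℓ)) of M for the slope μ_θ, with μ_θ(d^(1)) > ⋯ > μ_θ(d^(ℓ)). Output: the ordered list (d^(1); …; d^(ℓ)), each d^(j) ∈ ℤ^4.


Barcode: M ≅ I[1,3], I[3,3], I[3,4]^2. HN layers by μ_θ (2 steps, strictly decreasing):
  μ^(1)=1; μ^(2)=-1

((0, 1, 1, 2); (1, 0, 3, 0))


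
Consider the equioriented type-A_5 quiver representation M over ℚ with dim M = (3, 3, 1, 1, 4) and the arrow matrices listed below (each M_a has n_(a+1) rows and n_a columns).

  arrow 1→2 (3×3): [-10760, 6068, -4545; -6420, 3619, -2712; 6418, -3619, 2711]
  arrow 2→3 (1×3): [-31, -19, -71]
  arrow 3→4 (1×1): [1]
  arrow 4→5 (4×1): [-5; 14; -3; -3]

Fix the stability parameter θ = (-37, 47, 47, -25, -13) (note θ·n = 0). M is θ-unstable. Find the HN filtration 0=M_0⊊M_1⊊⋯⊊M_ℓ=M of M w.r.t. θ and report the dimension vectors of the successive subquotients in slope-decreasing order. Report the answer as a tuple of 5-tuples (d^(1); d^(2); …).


Barcode: M ≅ I[1,2]^2, I[1,5], I[5,5]^3. HN layers by μ_θ (4 steps, strictly decreasing):
  μ^(1)=47; μ^(2)=14; μ^(3)=-13; μ^(4)=-37

((0, 2, 0, 0, 0); (0, 1, 1, 1, 1); (0, 0, 0, 0, 3); (3, 0, 0, 0, 0))


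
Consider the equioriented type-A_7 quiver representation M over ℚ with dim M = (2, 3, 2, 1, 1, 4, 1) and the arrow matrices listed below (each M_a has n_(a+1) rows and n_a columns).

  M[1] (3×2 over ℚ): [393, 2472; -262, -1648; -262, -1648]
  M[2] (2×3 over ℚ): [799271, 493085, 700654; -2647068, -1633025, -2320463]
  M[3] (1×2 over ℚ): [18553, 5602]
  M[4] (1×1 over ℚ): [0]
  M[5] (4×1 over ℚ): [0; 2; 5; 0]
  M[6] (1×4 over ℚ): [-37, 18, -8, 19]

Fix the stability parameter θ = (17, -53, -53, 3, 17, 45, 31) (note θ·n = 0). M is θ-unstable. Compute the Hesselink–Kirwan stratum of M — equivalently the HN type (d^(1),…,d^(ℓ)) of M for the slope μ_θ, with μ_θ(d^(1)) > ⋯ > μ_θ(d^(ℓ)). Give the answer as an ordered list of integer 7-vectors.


Via rank(M_{q-1}∘⋯∘M_p): M ≅ I[1,1], I[1,4], I[2,2], I[2,3], I[5,7], I[6,6]^3.
μ_θ-semistable layers: μ^(1)=45; μ^(2)=38; μ^(3)=17; μ^(4)=3; μ^(5)=-89/3; μ^(6)=-53

((0, 0, 0, 0, 0, 3, 0); (0, 0, 0, 0, 0, 1, 1); (1, 0, 0, 0, 1, 0, 0); (0, 0, 0, 1, 0, 0, 0); (1, 1, 1, 0, 0, 0, 0); (0, 2, 1, 0, 0, 0, 0))


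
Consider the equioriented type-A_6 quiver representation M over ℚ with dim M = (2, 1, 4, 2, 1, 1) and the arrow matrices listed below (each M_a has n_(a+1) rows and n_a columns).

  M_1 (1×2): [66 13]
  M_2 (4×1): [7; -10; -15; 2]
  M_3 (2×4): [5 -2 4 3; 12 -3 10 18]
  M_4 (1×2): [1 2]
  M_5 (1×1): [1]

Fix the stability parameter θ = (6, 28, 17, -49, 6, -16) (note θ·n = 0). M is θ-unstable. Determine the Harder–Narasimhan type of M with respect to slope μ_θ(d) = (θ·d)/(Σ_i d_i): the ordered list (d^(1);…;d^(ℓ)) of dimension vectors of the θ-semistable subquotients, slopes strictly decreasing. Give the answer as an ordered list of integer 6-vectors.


Interval decomposition of M: I[1,1], I[1,6], I[3,3]^2, I[3,4].
HN type (ℓ=4): μ^(1)=17; μ^(2)=6; μ^(3)=-4/3; μ^(4)=-16

((0, 0, 2, 0, 0, 0); (1, 0, 0, 0, 0, 0); (1, 1, 1, 1, 1, 1); (0, 0, 1, 1, 0, 0))


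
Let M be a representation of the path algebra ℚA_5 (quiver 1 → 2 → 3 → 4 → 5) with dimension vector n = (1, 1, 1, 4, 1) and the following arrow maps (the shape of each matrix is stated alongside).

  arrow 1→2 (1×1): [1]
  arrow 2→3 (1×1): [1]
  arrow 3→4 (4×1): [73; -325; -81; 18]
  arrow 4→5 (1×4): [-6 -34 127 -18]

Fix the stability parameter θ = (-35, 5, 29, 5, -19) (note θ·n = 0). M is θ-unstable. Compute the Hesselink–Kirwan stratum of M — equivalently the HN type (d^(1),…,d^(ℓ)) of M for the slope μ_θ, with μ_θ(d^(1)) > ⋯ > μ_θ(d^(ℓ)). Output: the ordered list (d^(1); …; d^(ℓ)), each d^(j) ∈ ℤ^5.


Interval decomposition of M: I[1,5], I[4,4]^3.
HN type (ℓ=2): μ^(1)=5; μ^(2)=-35

((0, 1, 1, 4, 1); (1, 0, 0, 0, 0))


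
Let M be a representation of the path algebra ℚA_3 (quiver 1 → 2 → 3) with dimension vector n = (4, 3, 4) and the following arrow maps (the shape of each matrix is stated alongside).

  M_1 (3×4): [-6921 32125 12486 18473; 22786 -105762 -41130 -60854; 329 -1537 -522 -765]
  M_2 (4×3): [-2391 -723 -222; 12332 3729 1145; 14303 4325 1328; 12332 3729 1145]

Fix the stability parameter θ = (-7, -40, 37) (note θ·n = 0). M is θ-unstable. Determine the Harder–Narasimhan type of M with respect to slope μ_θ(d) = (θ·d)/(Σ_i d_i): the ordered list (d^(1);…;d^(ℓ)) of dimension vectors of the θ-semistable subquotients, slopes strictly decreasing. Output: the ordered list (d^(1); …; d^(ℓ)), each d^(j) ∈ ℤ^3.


Barcode: M ≅ I[1,1], I[1,2], I[1,3]^2, I[3,3]^2. HN layers by μ_θ (3 steps, strictly decreasing):
  μ^(1)=37; μ^(2)=-7; μ^(3)=-47/2

((0, 0, 4); (1, 0, 0); (3, 3, 0))


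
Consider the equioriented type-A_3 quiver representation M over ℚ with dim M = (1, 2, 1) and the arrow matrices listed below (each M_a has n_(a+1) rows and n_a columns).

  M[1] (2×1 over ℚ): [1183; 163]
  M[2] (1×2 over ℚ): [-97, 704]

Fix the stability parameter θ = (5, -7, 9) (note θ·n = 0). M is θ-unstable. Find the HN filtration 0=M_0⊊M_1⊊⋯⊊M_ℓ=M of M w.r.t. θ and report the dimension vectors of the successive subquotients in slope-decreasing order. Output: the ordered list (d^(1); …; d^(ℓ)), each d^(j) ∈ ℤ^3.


Interval decomposition of M: I[1,3], I[2,2].
HN type (ℓ=3): μ^(1)=9; μ^(2)=-1; μ^(3)=-7

((0, 0, 1); (1, 1, 0); (0, 1, 0))


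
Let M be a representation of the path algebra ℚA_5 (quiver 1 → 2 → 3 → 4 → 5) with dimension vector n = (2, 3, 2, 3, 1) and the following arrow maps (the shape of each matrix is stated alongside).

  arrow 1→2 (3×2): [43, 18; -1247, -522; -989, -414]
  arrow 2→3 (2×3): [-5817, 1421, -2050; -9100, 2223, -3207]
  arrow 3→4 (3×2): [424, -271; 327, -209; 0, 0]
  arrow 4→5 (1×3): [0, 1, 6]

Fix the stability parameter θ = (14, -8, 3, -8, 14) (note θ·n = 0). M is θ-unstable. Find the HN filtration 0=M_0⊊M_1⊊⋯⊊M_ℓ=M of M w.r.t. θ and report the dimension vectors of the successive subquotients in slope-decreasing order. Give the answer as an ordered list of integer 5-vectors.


Via rank(M_{q-1}∘⋯∘M_p): M ≅ I[1,1], I[1,5], I[2,2], I[2,4], I[4,4].
μ_θ-semistable layers: μ^(1)=14; μ^(2)=1/4; μ^(3)=-5/2; μ^(4)=-8

((1, 0, 0, 0, 1); (1, 1, 1, 1, 0); (0, 0, 1, 1, 0); (0, 2, 0, 1, 0))


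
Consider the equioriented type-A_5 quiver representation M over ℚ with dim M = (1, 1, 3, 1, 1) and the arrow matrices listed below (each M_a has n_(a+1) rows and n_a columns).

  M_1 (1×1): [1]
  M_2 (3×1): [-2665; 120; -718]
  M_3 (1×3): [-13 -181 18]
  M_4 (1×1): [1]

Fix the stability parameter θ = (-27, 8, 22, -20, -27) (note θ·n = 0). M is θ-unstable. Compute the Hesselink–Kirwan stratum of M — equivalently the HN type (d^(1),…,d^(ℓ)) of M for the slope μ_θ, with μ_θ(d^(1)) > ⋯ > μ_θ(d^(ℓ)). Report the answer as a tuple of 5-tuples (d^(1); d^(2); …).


Via rank(M_{q-1}∘⋯∘M_p): M ≅ I[1,5], I[3,3]^2.
μ_θ-semistable layers: μ^(1)=22; μ^(2)=-17/4; μ^(3)=-27

((0, 0, 2, 0, 0); (0, 1, 1, 1, 1); (1, 0, 0, 0, 0))


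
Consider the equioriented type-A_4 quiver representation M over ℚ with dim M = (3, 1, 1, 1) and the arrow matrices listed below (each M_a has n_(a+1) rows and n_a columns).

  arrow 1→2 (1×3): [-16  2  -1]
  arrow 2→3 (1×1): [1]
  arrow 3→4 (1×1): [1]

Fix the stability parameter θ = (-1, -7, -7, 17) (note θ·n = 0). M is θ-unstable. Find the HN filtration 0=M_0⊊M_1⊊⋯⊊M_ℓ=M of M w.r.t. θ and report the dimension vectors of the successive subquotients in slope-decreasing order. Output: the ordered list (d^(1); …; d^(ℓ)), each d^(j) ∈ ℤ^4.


Via rank(M_{q-1}∘⋯∘M_p): M ≅ I[1,1]^2, I[1,4].
μ_θ-semistable layers: μ^(1)=17; μ^(2)=-1; μ^(3)=-5

((0, 0, 0, 1); (2, 0, 0, 0); (1, 1, 1, 0))


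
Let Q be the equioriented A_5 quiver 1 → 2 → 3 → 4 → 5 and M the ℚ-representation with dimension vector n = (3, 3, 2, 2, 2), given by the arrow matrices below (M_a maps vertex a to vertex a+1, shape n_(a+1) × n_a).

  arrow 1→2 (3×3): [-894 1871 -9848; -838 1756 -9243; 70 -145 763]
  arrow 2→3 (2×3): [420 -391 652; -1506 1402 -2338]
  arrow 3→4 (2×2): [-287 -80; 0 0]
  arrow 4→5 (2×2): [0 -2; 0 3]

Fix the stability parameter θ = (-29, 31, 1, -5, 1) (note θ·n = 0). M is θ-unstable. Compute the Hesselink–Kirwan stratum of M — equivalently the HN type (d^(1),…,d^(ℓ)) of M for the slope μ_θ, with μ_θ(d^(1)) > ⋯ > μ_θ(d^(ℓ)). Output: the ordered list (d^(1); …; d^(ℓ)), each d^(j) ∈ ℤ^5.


Interval decomposition of M: I[1,2], I[1,3], I[1,4], I[4,5], I[5,5].
HN type (ℓ=6): μ^(1)=31; μ^(2)=16; μ^(3)=9; μ^(4)=1; μ^(5)=-5; μ^(6)=-29

((0, 1, 0, 0, 0); (0, 1, 1, 0, 0); (0, 1, 1, 1, 0); (0, 0, 0, 0, 2); (0, 0, 0, 1, 0); (3, 0, 0, 0, 0))


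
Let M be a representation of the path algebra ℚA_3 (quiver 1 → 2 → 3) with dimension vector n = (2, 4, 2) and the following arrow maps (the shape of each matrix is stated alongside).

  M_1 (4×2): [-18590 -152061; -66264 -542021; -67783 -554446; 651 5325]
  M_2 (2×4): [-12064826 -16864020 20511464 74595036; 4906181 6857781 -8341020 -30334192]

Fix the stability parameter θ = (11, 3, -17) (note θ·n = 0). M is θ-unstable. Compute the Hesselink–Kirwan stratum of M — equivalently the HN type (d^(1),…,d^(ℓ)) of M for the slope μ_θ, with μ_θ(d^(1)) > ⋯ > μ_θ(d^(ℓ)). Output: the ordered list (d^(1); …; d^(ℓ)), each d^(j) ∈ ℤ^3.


Interval decomposition of M: I[1,3]^2, I[2,2]^2.
HN type (ℓ=2): μ^(1)=3; μ^(2)=-1

((0, 2, 0); (2, 2, 2))
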